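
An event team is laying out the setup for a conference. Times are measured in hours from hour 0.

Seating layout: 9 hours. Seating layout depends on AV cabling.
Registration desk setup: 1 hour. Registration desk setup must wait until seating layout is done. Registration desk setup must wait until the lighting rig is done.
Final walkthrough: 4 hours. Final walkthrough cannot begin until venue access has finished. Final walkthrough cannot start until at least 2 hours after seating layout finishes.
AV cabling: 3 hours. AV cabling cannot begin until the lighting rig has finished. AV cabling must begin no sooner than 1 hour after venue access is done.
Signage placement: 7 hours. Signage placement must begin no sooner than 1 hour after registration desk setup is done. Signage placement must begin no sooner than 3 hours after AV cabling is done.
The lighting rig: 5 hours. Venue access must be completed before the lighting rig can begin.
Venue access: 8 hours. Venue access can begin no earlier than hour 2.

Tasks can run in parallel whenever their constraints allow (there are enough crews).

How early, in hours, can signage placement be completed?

Venue access waits on its own release at hour 2, so it starts at hour 2 and finishes at 2 + 8 = hour 10.
The lighting rig cannot begin until venue access (finishes hour 10). It runs from hour 10 to 10 + 5 = hour 15.
AV cabling cannot start until the lighting rig (finishes hour 15); venue access (finishes hour 10, plus 1-hour gap → hour 11). The controlling bound is hour 15, so AV cabling finishes at 15 + 3 = hour 18.
Seating layout waits on AV cabling (finishes hour 18), so it starts at hour 18 and finishes at 18 + 9 = hour 27.
Registration desk setup cannot start until seating layout (finishes hour 27); the lighting rig (finishes hour 15). The controlling bound is hour 27, so registration desk setup finishes at 27 + 1 = hour 28.
Signage placement has to wait for registration desk setup (finishes hour 28, plus 1-hour gap → hour 29); AV cabling (finishes hour 18, plus 3-hour gap → hour 21). The latest of these is hour 29, so signage placement runs hour 29 to 29 + 7 = hour 36.

36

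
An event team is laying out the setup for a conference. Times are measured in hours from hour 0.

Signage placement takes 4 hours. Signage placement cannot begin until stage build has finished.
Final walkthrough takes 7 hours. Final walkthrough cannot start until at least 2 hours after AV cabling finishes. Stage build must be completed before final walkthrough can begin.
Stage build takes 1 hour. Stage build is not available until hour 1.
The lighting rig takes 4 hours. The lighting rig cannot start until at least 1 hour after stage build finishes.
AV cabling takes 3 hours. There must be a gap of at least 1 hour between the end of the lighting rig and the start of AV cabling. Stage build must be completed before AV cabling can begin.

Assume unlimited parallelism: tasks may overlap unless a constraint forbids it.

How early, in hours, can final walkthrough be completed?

20

After its own release at hour 1, stage build can start at hour 1 and finishes at hour 2.
The lighting rig waits on stage build (finishes hour 2, plus 1-hour gap → hour 3), so it starts at hour 3 and finishes at 3 + 4 = hour 7.
AV cabling needs all of the lighting rig (finishes hour 7, plus 1-hour gap → hour 8); stage build (finishes hour 2). That puts its earliest start at hour 8; it finishes at 8 + 3 = hour 11.
Final walkthrough cannot start until AV cabling (finishes hour 11, plus 2-hour gap → hour 13); stage build (finishes hour 2). The controlling bound is hour 13, so final walkthrough finishes at 13 + 7 = hour 20.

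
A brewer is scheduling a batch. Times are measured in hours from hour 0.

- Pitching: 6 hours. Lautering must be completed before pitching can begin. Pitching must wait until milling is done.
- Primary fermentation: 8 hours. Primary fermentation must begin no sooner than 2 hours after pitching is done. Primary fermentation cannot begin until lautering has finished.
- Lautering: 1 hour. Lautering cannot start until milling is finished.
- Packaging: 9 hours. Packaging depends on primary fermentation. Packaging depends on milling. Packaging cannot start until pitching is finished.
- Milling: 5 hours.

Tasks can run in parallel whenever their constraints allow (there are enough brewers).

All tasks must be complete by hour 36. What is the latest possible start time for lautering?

10

To finish by hour 36, packaging (duration 9) must start no later than hour 27.
Since packaging (must start by hour 27) depends on it, primary fermentation must finish by hour 27. Backing off its 8-hour duration gives a latest start of hour 19.
Pitching has several dependents: primary fermentation (must start by hour 19, minus 2-hour gap → hour 17); packaging (must start by hour 27). The earliest of those limits is hour 17, so pitching must start by 17 − 6 = hour 11.
For lautering: pitching (must start by hour 11); primary fermentation (must start by hour 19). The most restrictive is hour 11; with a 1-hour duration, lautering must start by hour 10.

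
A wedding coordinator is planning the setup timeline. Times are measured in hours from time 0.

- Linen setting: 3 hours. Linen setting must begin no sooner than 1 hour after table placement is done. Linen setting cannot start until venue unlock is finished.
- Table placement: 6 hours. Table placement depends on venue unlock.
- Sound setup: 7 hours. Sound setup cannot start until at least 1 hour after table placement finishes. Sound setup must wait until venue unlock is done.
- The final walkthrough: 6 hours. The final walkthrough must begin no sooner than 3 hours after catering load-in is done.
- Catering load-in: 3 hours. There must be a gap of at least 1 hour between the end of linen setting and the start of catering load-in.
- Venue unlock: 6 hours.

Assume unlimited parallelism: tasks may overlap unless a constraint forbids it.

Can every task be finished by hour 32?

Nothing blocks venue unlock, so it runs from hour 0 to hour 6.
Table placement waits on venue unlock (finishes hour 6), so it starts at hour 6 and finishes at 6 + 6 = hour 12.
Sound setup needs all of table placement (finishes hour 12, plus 1-hour gap → hour 13); venue unlock (finishes hour 6). That puts its earliest start at hour 13; it finishes at 13 + 7 = hour 20.
Linen setting needs all of table placement (finishes hour 12, plus 1-hour gap → hour 13); venue unlock (finishes hour 6). That puts its earliest start at hour 13; it finishes at 13 + 3 = hour 16.
Catering load-in waits on linen setting (finishes hour 16, plus 1-hour gap → hour 17), so it starts at hour 17 and finishes at 17 + 3 = hour 20.
The final walkthrough waits on catering load-in (finishes hour 20, plus 3-hour gap → hour 23), so it starts at hour 23 and finishes at 23 + 6 = hour 29.
Every task is finished by hour 29, which is no later than the deadline of 32, so the schedule is feasible.

Yes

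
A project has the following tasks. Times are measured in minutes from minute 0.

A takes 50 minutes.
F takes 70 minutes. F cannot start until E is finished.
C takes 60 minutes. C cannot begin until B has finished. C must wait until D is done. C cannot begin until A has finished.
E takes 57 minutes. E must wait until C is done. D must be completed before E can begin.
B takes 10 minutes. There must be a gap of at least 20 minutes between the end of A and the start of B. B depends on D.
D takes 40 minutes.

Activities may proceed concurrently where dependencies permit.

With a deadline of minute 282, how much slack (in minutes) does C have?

D can start immediately at minute 0; it finishes at minute 40.
A can start immediately at minute 0; it finishes at minute 50.
B cannot start until A (finishes minute 50, plus 20-minute gap → minute 70); D (finishes minute 40). The controlling bound is minute 70, so B finishes at 70 + 10 = minute 80.
C needs all of B (finishes minute 80); D (finishes minute 40); A (finishes minute 50). That puts its earliest start at minute 80; it finishes at 80 + 60 = minute 140.

Working backward from the deadline:
Nothing follows F; the deadline of minute 282 is its only limit. It must start by 282 − 70 = minute 212.
E feeds into F (must start by minute 212); so E must finish by minute 212 and therefore start by minute 155.
Since E (must start by minute 155) depends on it, C must finish by minute 155. Backing off its 60-minute duration gives a latest start of minute 95.
So C can start as early as minute 80 and as late as minute 95, giving 95 − 80 = 15 minutes of slack.

15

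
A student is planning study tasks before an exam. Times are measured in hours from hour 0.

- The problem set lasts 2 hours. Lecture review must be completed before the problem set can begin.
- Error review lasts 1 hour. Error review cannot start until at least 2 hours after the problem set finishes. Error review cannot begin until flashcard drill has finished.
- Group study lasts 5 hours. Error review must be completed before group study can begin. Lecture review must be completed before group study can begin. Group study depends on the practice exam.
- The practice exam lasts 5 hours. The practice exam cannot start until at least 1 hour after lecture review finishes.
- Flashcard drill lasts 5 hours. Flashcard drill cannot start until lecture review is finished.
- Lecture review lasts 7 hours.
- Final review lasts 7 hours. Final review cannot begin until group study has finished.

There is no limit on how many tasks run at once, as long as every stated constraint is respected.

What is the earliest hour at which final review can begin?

18

Lecture review can start immediately at hour 0; it finishes at hour 7.
After lecture review (finishes hour 7, plus 1-hour gap → hour 8), the practice exam can start at hour 8 and finishes at hour 13.
Flashcard drill waits on lecture review (finishes hour 7), so it starts at hour 7 and finishes at 7 + 5 = hour 12.
The problem set waits on lecture review (finishes hour 7), so it starts at hour 7 and finishes at 7 + 2 = hour 9.
For error review: the problem set (finishes hour 9, plus 2-hour gap → hour 11); flashcard drill (finishes hour 12). Taking the maximum gives a start of hour 12, and it finishes at 12 + 1 = hour 13.
For group study: error review (finishes hour 13); lecture review (finishes hour 7); the practice exam (finishes hour 13). Taking the maximum gives a start of hour 13, and it finishes at 13 + 5 = hour 18.
Final review waits on group study (finishes hour 18), so the earliest it can start is hour 18.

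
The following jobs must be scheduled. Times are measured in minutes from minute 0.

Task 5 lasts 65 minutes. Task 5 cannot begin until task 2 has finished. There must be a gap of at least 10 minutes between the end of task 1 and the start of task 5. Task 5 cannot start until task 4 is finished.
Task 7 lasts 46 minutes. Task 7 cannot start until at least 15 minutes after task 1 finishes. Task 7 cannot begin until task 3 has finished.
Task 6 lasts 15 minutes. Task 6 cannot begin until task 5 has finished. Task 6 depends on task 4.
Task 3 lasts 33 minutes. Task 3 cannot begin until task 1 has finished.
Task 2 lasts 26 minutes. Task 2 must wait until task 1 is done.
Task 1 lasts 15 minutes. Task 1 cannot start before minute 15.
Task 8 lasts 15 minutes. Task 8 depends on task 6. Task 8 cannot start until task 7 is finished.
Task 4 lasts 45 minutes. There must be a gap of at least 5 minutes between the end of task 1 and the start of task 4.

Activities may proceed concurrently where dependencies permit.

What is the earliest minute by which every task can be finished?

After its own release at minute 15, task 1 can start at minute 15 and finishes at minute 30.
After task 1 (finishes minute 30, plus 5-minute gap → minute 35), task 4 can start at minute 35 and finishes at minute 80.
Task 3 cannot begin until task 1 (finishes minute 30). It runs from minute 30 to 30 + 33 = minute 63.
Task 7 has to wait for task 1 (finishes minute 30, plus 15-minute gap → minute 45); task 3 (finishes minute 63). The latest of these is minute 63, so task 7 runs minute 63 to 63 + 46 = minute 109.
Task 2 cannot begin until task 1 (finishes minute 30). It runs from minute 30 to 30 + 26 = minute 56.
For task 5: task 2 (finishes minute 56); task 1 (finishes minute 30, plus 10-minute gap → minute 40); task 4 (finishes minute 80). Taking the maximum gives a start of minute 80, and it finishes at 80 + 65 = minute 145.
For task 6: task 5 (finishes minute 145); task 4 (finishes minute 80). Taking the maximum gives a start of minute 145, and it finishes at 145 + 15 = minute 160.
Task 8 has to wait for task 6 (finishes minute 160); task 7 (finishes minute 109). The latest of these is minute 160, so task 8 runs minute 160 to 160 + 15 = minute 175.
All tasks are finished once the last one completes. Finish times: Task 1 at 30, Task 2 at 56, Task 3 at 63, Task 4 at 80, Task 5 at 145, Task 6 at 160, Task 7 at 109, Task 8 at 175. The latest is minute 175.

175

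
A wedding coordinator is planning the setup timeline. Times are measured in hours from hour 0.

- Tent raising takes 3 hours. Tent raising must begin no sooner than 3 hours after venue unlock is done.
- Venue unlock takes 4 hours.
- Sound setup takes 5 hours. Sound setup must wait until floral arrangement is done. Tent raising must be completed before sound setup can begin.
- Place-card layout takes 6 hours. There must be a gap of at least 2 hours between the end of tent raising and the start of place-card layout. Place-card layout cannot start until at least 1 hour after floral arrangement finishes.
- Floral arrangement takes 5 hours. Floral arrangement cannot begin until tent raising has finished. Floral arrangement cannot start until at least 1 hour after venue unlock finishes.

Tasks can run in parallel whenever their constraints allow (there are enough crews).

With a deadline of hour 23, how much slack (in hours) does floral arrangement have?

Nothing blocks venue unlock, so it runs from hour 0 to hour 4.
After venue unlock (finishes hour 4, plus 3-hour gap → hour 7), tent raising can start at hour 7 and finishes at hour 10.
Floral arrangement has to wait for tent raising (finishes hour 10); venue unlock (finishes hour 4, plus 1-hour gap → hour 5). The latest of these is hour 10, so floral arrangement runs hour 10 to 10 + 5 = hour 15.

Working backward from the deadline:
Sound setup has no dependents, so it just needs to finish by hour 23. Starting by 23 − 5 = hour 18 achieves that.
Place-card layout must finish by hour 23; it takes 6 hours, so it must start by 23 − 6 = hour 17.
Floral arrangement has several dependents: sound setup (must start by hour 18); place-card layout (must start by hour 17, minus 1-hour gap → hour 16). The earliest of those limits is hour 16, so floral arrangement must start by 16 − 5 = hour 11.
So floral arrangement can start as early as hour 10 and as late as hour 11, giving 11 − 10 = 1 hour of slack.

1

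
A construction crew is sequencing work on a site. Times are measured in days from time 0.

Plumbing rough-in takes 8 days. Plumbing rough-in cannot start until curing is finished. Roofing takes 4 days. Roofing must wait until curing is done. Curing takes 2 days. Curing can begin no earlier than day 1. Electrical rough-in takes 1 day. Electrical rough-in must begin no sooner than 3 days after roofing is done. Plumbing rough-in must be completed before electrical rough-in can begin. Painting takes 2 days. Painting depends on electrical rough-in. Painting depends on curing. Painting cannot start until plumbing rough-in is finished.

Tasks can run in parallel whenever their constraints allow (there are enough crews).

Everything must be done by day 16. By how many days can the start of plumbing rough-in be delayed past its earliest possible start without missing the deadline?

Curing cannot begin until its own release at day 1. It runs from day 1 to 1 + 2 = day 3.
After curing (finishes day 3), plumbing rough-in can start at day 3 and finishes at day 11.

Working backward from the deadline:
To finish by day 16, painting (duration 2) must start no later than day 14.
Since painting (must start by day 14) depends on it, electrical rough-in must finish by day 14. Backing off its 1-day duration gives a latest start of day 13.
Plumbing rough-in feeds electrical rough-in (must start by day 13); painting (must start by day 14). Taking the minimum, plumbing rough-in must finish by day 13 and start by 13 − 8 = day 5.
So plumbing rough-in can start as early as day 3 and as late as day 5, giving 5 − 3 = 2 days of slack.

2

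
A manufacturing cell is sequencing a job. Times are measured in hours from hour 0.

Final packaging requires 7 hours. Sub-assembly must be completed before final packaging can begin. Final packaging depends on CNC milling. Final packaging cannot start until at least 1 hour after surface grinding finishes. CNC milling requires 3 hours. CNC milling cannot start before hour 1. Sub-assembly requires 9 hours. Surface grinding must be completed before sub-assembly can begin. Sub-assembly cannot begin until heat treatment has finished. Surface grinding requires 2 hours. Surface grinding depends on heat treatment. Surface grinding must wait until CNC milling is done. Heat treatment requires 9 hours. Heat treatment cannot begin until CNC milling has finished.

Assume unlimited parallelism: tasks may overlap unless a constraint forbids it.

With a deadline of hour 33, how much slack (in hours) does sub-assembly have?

CNC milling waits on its own release at hour 1, so it starts at hour 1 and finishes at 1 + 3 = hour 4.
Heat treatment cannot begin until CNC milling (finishes hour 4). It runs from hour 4 to 4 + 9 = hour 13.
Surface grinding has to wait for heat treatment (finishes hour 13); CNC milling (finishes hour 4). The latest of these is hour 13, so surface grinding runs hour 13 to 13 + 2 = hour 15.
Sub-assembly has to wait for surface grinding (finishes hour 15); heat treatment (finishes hour 13). The latest of these is hour 15, so sub-assembly runs hour 15 to 15 + 9 = hour 24.

Working backward from the deadline:
Final packaging must finish by hour 33; it takes 7 hours, so it must start by 33 − 7 = hour 26.
Sub-assembly has to be done before final packaging (must start by hour 26). That means finishing by hour 26, i.e. starting by 26 − 9 = hour 17.
So sub-assembly can start as early as hour 15 and as late as hour 17, giving 17 − 15 = 2 hours of slack.

2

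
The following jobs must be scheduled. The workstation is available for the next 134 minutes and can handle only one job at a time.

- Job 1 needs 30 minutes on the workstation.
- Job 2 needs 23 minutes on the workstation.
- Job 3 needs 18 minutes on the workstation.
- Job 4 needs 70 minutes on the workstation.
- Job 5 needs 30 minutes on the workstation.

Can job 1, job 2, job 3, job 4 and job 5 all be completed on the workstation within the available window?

Running back to back, the jobs need 30 + 23 + 18 + 70 + 30 = 171 minutes on the workstation.
Since 171 > 134, they cannot all fit.

No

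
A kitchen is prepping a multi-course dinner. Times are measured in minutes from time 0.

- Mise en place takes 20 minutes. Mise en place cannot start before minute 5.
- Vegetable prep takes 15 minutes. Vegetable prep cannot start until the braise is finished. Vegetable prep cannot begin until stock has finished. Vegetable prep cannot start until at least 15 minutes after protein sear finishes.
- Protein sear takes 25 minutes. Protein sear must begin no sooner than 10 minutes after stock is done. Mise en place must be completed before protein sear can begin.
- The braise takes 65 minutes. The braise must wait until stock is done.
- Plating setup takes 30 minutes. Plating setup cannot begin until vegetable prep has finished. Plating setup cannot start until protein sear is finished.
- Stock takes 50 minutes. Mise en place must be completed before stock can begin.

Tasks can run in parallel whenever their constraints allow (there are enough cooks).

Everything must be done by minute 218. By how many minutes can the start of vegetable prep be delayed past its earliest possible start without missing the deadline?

Mise en place waits on its own release at minute 5, so it starts at minute 5 and finishes at 5 + 20 = minute 25.
Stock waits on mise en place (finishes minute 25), so it starts at minute 25 and finishes at 25 + 50 = minute 75.
For protein sear: stock (finishes minute 75, plus 10-minute gap → minute 85); mise en place (finishes minute 25). Taking the maximum gives a start of minute 85, and it finishes at 85 + 25 = minute 110.
The braise waits on stock (finishes minute 75), so it starts at minute 75 and finishes at 75 + 65 = minute 140.
For vegetable prep: the braise (finishes minute 140); stock (finishes minute 75); protein sear (finishes minute 110, plus 15-minute gap → minute 125). Taking the maximum gives a start of minute 140, and it finishes at 140 + 15 = minute 155.

Working backward from the deadline:
Plating setup has no dependents, so it just needs to finish by minute 218. Starting by 218 − 30 = minute 188 achieves that.
Vegetable prep must finish before plating setup (must start by minute 188). With a 15-minute duration, vegetable prep must start by 188 − 15 = minute 173.
So vegetable prep can start as early as minute 140 and as late as minute 173, giving 173 − 140 = 33 minutes of slack.

33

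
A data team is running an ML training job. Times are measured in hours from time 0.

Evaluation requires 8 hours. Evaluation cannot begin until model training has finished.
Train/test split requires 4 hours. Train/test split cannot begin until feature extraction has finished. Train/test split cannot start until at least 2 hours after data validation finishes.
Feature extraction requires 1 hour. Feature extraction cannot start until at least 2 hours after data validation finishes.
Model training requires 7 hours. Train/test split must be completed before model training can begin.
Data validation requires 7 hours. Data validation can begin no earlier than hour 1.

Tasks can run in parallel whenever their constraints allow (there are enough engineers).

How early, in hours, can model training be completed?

22

Data validation waits on its own release at hour 1, so it starts at hour 1 and finishes at 1 + 7 = hour 8.
After data validation (finishes hour 8, plus 2-hour gap → hour 10), feature extraction can start at hour 10 and finishes at hour 11.
Train/test split cannot start until feature extraction (finishes hour 11); data validation (finishes hour 8, plus 2-hour gap → hour 10). The controlling bound is hour 11, so train/test split finishes at 11 + 4 = hour 15.
Model training waits on train/test split (finishes hour 15), so it starts at hour 15 and finishes at 15 + 7 = hour 22.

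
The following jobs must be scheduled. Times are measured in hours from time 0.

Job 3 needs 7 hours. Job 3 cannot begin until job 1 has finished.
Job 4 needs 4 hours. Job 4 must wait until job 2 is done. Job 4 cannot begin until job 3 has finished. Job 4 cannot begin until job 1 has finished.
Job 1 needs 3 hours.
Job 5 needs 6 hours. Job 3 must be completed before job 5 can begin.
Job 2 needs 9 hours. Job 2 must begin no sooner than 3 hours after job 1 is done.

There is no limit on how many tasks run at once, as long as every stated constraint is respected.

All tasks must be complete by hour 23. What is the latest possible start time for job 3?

Job 4 has no dependents, so it just needs to finish by hour 23. Starting by 23 − 4 = hour 19 achieves that.
Job 5 must finish by hour 23; it takes 6 hours, so it must start by 23 − 6 = hour 17.
Job 3 must finish in time for job 4 (must start by hour 19); job 5 (must start by hour 17). The tightest is hour 17, so job 3 must start by 17 − 7 = hour 10.

10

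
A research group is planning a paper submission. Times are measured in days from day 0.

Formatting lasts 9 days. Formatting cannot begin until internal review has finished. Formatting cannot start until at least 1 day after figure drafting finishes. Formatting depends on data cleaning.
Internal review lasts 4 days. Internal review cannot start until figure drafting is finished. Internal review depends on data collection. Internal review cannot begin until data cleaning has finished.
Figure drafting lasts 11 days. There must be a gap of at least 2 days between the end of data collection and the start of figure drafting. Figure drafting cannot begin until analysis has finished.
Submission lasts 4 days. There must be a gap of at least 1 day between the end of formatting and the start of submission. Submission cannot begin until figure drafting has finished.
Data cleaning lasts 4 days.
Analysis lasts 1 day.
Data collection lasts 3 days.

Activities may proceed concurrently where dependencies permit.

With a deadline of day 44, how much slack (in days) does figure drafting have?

10

Analysis can start immediately at day 0; it finishes at day 1.
Nothing blocks data collection, so it runs from day 0 to day 3.
Figure drafting cannot start until data collection (finishes day 3, plus 2-day gap → day 5); analysis (finishes day 1). The controlling bound is day 5, so figure drafting finishes at 5 + 11 = day 16.

Working backward from the deadline:
Nothing follows submission; the deadline of day 44 is its only limit. It must start by 44 − 4 = day 40.
Formatting feeds into submission (must start by day 40, minus 1-day gap → day 39); so formatting must finish by day 39 and therefore start by day 30.
Internal review has to be done before formatting (must start by day 30). That means finishing by day 30, i.e. starting by 30 − 4 = day 26.
Figure drafting must finish in time for internal review (must start by day 26); formatting (must start by day 30, minus 1-day gap → day 29); submission (must start by day 40). The tightest is day 26, so figure drafting must start by 26 − 11 = day 15.
So figure drafting can start as early as day 5 and as late as day 15, giving 15 − 5 = 10 days of slack.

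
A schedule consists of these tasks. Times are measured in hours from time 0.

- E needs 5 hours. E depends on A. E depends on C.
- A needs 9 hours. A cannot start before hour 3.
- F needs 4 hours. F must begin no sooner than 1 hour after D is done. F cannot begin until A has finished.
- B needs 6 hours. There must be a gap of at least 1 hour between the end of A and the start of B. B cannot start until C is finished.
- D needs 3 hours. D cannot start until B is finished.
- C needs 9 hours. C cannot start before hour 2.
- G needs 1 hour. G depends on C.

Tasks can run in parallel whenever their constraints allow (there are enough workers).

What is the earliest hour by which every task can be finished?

27

After its own release at hour 2, C can start at hour 2 and finishes at hour 11.
G waits on C (finishes hour 11), so it starts at hour 11 and finishes at 11 + 1 = hour 12.
A cannot begin until its own release at hour 3. It runs from hour 3 to 3 + 9 = hour 12.
For E: A (finishes hour 12); C (finishes hour 11). Taking the maximum gives a start of hour 12, and it finishes at 12 + 5 = hour 17.
B has to wait for A (finishes hour 12, plus 1-hour gap → hour 13); C (finishes hour 11). The latest of these is hour 13, so B runs hour 13 to 13 + 6 = hour 19.
D waits on B (finishes hour 19), so it starts at hour 19 and finishes at 19 + 3 = hour 22.
F cannot start until D (finishes hour 22, plus 1-hour gap → hour 23); A (finishes hour 12). The controlling bound is hour 23, so F finishes at 23 + 4 = hour 27.
All tasks are finished once the last one completes. Finish times: A at 12, B at 19, C at 11, D at 22, E at 17, F at 27, G at 12. The latest is hour 27.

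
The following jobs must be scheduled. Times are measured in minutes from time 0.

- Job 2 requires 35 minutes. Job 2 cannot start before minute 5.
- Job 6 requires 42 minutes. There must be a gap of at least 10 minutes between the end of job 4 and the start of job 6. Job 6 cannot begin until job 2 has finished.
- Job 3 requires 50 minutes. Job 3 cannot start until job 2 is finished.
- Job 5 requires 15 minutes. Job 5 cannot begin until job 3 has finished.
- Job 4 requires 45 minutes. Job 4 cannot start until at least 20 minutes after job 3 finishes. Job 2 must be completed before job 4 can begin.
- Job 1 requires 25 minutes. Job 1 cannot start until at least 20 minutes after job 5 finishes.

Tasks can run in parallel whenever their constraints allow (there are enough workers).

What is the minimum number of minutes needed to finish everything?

Job 2 waits on its own release at minute 5, so it starts at minute 5 and finishes at 5 + 35 = minute 40.
After job 2 (finishes minute 40), job 3 can start at minute 40 and finishes at minute 90.
Job 5 cannot begin until job 3 (finishes minute 90). It runs from minute 90 to 90 + 15 = minute 105.
Job 1 cannot begin until job 5 (finishes minute 105, plus 20-minute gap → minute 125). It runs from minute 125 to 125 + 25 = minute 150.
Job 4 has to wait for job 3 (finishes minute 90, plus 20-minute gap → minute 110); job 2 (finishes minute 40). The latest of these is minute 110, so job 4 runs minute 110 to 110 + 45 = minute 155.
Job 6 has to wait for job 4 (finishes minute 155, plus 10-minute gap → minute 165); job 2 (finishes minute 40). The latest of these is minute 165, so job 6 runs minute 165 to 165 + 42 = minute 207.
All tasks are finished once the last one completes. Finish times: Job 1 at 150, Job 2 at 40, Job 3 at 90, Job 4 at 155, Job 5 at 105, Job 6 at 207. The latest is minute 207.

207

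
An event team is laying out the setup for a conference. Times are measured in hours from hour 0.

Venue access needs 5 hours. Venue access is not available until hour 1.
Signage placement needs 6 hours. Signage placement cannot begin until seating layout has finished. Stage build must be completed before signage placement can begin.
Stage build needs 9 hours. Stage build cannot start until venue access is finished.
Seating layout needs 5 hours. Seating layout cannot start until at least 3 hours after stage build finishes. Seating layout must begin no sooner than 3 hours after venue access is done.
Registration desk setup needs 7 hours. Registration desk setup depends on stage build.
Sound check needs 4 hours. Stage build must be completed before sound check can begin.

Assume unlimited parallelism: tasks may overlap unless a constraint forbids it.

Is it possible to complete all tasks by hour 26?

After its own release at hour 1, venue access can start at hour 1 and finishes at hour 6.
Stage build waits on venue access (finishes hour 6), so it starts at hour 6 and finishes at 6 + 9 = hour 15.
Sound check waits on stage build (finishes hour 15), so it starts at hour 15 and finishes at 15 + 4 = hour 19.
Registration desk setup waits on stage build (finishes hour 15), so it starts at hour 15 and finishes at 15 + 7 = hour 22.
Seating layout has to wait for stage build (finishes hour 15, plus 3-hour gap → hour 18); venue access (finishes hour 6, plus 3-hour gap → hour 9). The latest of these is hour 18, so seating layout runs hour 18 to 18 + 5 = hour 23.
Signage placement needs all of seating layout (finishes hour 23); stage build (finishes hour 15). That puts its earliest start at hour 23; it finishes at 23 + 6 = hour 29.
The earliest everything can be done is hour 29, which is after the deadline of 26, so it is not possible.

No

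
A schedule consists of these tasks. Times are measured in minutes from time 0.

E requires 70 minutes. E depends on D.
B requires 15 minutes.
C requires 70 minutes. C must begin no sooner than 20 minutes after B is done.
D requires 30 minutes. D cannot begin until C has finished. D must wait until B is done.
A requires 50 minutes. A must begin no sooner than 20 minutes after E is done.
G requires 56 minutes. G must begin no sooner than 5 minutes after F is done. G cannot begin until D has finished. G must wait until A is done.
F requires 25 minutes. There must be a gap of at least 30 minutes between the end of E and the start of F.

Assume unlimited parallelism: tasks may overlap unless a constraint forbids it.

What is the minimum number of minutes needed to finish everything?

331

Nothing blocks B, so it runs from minute 0 to minute 15.
After B (finishes minute 15, plus 20-minute gap → minute 35), C can start at minute 35 and finishes at minute 105.
D needs all of C (finishes minute 105); B (finishes minute 15). That puts its earliest start at minute 105; it finishes at 105 + 30 = minute 135.
After D (finishes minute 135), E can start at minute 135 and finishes at minute 205.
F cannot begin until E (finishes minute 205, plus 30-minute gap → minute 235). It runs from minute 235 to 235 + 25 = minute 260.
After E (finishes minute 205, plus 20-minute gap → minute 225), A can start at minute 225 and finishes at minute 275.
G has to wait for F (finishes minute 260, plus 5-minute gap → minute 265); D (finishes minute 135); A (finishes minute 275). The latest of these is minute 275, so G runs minute 275 to 275 + 56 = minute 331.
All tasks are finished once the last one completes. Finish times: A at 275, B at 15, C at 105, D at 135, E at 205, F at 260, G at 331. The latest is minute 331.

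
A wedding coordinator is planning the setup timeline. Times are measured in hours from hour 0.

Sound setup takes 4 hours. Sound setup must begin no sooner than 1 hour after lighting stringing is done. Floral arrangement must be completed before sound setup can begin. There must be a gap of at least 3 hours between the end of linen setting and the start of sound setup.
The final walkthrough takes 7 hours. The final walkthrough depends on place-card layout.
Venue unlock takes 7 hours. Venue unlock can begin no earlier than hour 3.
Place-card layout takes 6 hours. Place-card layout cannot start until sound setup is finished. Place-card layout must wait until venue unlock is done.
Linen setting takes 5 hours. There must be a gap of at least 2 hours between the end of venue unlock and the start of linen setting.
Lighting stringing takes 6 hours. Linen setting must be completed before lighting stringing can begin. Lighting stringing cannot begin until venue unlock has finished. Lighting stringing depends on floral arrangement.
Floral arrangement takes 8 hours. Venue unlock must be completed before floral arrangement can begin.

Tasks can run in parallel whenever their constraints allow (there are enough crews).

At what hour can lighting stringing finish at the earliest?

After its own release at hour 3, venue unlock can start at hour 3 and finishes at hour 10.
After venue unlock (finishes hour 10), floral arrangement can start at hour 10 and finishes at hour 18.
After venue unlock (finishes hour 10, plus 2-hour gap → hour 12), linen setting can start at hour 12 and finishes at hour 17.
Lighting stringing has to wait for linen setting (finishes hour 17); venue unlock (finishes hour 10); floral arrangement (finishes hour 18). The latest of these is hour 18, so lighting stringing runs hour 18 to 18 + 6 = hour 24.

24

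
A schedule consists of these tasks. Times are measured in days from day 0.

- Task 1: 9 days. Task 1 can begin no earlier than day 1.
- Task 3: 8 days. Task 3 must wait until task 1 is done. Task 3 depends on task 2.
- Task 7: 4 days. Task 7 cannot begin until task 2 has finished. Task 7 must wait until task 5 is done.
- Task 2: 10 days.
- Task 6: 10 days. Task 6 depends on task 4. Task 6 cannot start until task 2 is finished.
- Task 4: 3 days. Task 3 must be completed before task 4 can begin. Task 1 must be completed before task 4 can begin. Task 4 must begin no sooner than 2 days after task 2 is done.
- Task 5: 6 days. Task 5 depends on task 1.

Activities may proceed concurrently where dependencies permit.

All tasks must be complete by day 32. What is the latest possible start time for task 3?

Task 6 has no dependents, so it just needs to finish by day 32. Starting by 32 − 10 = day 22 achieves that.
Task 4 has to be done before task 6 (must start by day 22). That means finishing by day 22, i.e. starting by 22 − 3 = day 19.
Task 3 must finish before task 4 (must start by day 19). With an 8-day duration, task 3 must start by 19 − 8 = day 11.

11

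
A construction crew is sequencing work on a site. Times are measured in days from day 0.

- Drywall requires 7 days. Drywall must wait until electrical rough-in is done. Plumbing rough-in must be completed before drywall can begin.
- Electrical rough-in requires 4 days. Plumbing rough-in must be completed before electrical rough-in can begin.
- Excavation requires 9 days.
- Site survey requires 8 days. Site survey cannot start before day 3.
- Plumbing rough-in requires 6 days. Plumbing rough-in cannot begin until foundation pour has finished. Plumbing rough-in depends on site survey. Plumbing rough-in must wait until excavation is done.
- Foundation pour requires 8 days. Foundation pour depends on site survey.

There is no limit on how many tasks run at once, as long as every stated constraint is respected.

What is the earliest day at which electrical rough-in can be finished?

29

Excavation has no prerequisites, so it starts at day 0 and finishes at day 9.
Site survey cannot begin until its own release at day 3. It runs from day 3 to 3 + 8 = day 11.
Foundation pour cannot begin until site survey (finishes day 11). It runs from day 11 to 11 + 8 = day 19.
For plumbing rough-in: foundation pour (finishes day 19); site survey (finishes day 11); excavation (finishes day 9). Taking the maximum gives a start of day 19, and it finishes at 19 + 6 = day 25.
After plumbing rough-in (finishes day 25), electrical rough-in can start at day 25 and finishes at day 29.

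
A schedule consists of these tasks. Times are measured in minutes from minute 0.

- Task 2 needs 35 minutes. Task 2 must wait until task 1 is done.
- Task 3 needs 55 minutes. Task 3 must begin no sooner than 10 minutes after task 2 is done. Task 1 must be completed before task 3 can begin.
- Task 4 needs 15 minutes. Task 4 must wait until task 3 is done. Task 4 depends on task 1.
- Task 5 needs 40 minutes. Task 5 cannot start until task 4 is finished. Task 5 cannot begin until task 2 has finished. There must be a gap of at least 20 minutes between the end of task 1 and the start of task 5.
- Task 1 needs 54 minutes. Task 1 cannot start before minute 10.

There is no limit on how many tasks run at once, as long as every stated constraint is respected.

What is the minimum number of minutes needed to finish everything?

219

Task 1 waits on its own release at minute 10, so it starts at minute 10 and finishes at 10 + 54 = minute 64.
Task 2 waits on task 1 (finishes minute 64), so it starts at minute 64 and finishes at 64 + 35 = minute 99.
Task 3 needs all of task 2 (finishes minute 99, plus 10-minute gap → minute 109); task 1 (finishes minute 64). That puts its earliest start at minute 109; it finishes at 109 + 55 = minute 164.
For task 4: task 3 (finishes minute 164); task 1 (finishes minute 64). Taking the maximum gives a start of minute 164, and it finishes at 164 + 15 = minute 179.
Task 5 has to wait for task 4 (finishes minute 179); task 2 (finishes minute 99); task 1 (finishes minute 64, plus 20-minute gap → minute 84). The latest of these is minute 179, so task 5 runs minute 179 to 179 + 40 = minute 219.
All tasks are finished once the last one completes. Finish times: Task 1 at 64, Task 2 at 99, Task 3 at 164, Task 4 at 179, Task 5 at 219. The latest is minute 219.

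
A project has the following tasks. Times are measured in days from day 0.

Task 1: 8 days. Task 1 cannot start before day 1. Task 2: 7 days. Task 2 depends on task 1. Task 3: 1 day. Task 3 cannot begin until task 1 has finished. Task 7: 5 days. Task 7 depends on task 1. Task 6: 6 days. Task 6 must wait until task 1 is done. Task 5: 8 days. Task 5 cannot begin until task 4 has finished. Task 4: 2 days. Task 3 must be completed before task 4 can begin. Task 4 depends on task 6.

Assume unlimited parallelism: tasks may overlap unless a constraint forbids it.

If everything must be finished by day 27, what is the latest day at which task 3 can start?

16

Task 5 has no dependents, so it just needs to finish by day 27. Starting by 27 − 8 = day 19 achieves that.
Since task 5 (must start by day 19) depends on it, task 4 must finish by day 19. Backing off its 2-day duration gives a latest start of day 17.
Since task 4 (must start by day 17) depends on it, task 3 must finish by day 17. Backing off its 1-day duration gives a latest start of day 16.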